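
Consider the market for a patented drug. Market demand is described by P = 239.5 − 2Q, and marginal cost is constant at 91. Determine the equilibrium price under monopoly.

P = 165.25

The monopolist equates marginal revenue to marginal cost: 239.5 − 4Q = 91, so Q = 37.125. From demand, P = 165.25.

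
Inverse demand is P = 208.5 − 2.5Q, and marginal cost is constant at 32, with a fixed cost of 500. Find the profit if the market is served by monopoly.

Monopoly sets MR = MC: 208.5 − 5Q = 32 ⇒ Q = 35.3, P = 208.5 − 2.5·35.3 = 120.25.
Profit = (120.25 − 32)·35.3 − 500 = 2615.225.

Profit = 2615.225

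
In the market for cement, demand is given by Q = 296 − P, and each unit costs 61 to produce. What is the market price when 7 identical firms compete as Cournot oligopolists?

P = 90.375

Inverting demand: P = 296 − Q.
With 7 symmetric Cournot firms, each firm's FOC gives 296 − 8q = 61, so q = 29.375, Q = 7·29.375 = 205.625, and P = 90.375.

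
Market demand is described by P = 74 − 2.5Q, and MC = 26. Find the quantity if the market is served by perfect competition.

Competitive firms price at marginal cost: P = 26, giving Q = 19.2.

Q = 19.2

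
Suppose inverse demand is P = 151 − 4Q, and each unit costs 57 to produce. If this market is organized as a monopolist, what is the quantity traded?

Q = 11.75

Monopoly sets MR = MC: 151 − 8Q = 57 ⇒ Q = 11.75, P = 151 − 4·11.75 = 104.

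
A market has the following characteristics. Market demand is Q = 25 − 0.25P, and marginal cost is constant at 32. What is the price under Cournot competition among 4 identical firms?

P = 45.6

Inverting demand: P = 100 − 4Q.
Cournot with 4 identical firms: the symmetric best-response condition is 100 − 20q = 32. Each firm produces q = 3.4, total output Q = 13.6, price P = 45.6.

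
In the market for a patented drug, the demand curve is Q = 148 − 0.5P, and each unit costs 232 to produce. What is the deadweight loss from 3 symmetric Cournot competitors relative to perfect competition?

DWL = 64

Inverting demand: P = 296 − 2Q.
Perfect competition: P = MC = 232, so 296 − 2Q = 232 and Q = 32.
In a 3-firm Cournot equilibrium, symmetry and the first-order condition give q = (296 − 232)/(8) = 8. So Q = 24 and P = 248.
DWL is the triangle between Q = 24 and Q = 32: ½·(32 − 24)·(248 − 232) = 64.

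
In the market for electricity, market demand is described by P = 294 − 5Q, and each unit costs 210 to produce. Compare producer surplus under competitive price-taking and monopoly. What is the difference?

Perfect competition: P = MC = 210, so 294 − 5Q = 210 and Q = 16.8.
PS = (210 − 210)·16.8 = 0.
The monopolist equates marginal revenue to marginal cost: 294 − 10Q = 210, so Q = 8.4. From demand, P = 252.
PS = (252 − 210)·8.4 = 352.8.
Change in producer surplus: 352.8 − 0 = 352.8.

Producer surplus rises by 352.8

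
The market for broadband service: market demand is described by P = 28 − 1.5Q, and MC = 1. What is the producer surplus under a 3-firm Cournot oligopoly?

PS = 91.125

Cournot with 3 identical firms: the symmetric best-response condition is 28 − 6q = 1. Each firm produces q = 4.5, total output Q = 13.5, price P = 7.75.
PS = (7.75 − 1)·13.5 = 91.125.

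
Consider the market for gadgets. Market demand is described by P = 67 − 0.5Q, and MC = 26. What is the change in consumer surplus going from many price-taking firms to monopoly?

Perfect competition: P = MC = 26, so 67 − 0.5Q = 26 and Q = 82.
CS = ½·(67 − 26)·82 = 1681.
Monopoly sets MR = MC: 67 − Q = 26 ⇒ Q = 41, P = 67 − 0.5·41 = 46.5.
CS = ½·(67 − 46.5)·41 = 420.25.
Change in consumer surplus: 420.25 − 1681 = −1260.75.

Consumer surplus falls by 1260.75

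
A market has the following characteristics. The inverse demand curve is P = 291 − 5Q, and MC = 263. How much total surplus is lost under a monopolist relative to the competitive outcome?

DWL = 19.6

Perfect competition: P = MC = 263, so 291 − 5Q = 263 and Q = 5.6.
A monopolist chooses Q where MR = MC. MR = 291 − 10Q; setting this equal to 263 gives Q = 2.8 and P = 277.
DWL is the triangle between Q = 2.8 and Q = 5.6: ½·(5.6 − 2.8)·(277 − 263) = 19.6.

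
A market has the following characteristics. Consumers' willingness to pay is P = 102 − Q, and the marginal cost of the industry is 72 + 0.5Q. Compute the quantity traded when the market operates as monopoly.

A monopolist chooses Q where MR = MC. MR = 102 − 2Q; setting this equal to 72 + 0.5Q gives Q = 12 and P = 90.

Q = 12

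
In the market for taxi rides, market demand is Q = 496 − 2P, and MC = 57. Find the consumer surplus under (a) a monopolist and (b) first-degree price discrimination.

Inverting demand: P = 248 − 0.5Q.
A monopolist chooses Q where MR = MC. MR = 248 − Q; setting this equal to 57 gives Q = 191 and P = 152.5.
CS = ½·(248 − 152.5)·191 = 9120.25.
With perfect price discrimination, output is the efficient level Q = 382 (where demand meets MC), but every buyer pays their willingness to pay: CS = 0 and PS = total surplus.
CS = 0.

Monopoly: CS = 9120.25; Perfect PD: CS = 0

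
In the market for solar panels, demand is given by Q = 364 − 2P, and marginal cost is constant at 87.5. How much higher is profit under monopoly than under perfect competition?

π rises by 4465.125

Inverting demand: P = 182 − 0.5Q.
Under competition P = MC = 87.5, so Q = (182 − 87.5)/0.5 = 189.
Profit = (87.5 − 87.5)·189 = 0.
The monopolist equates marginal revenue to marginal cost: 182 − Q = 87.5, so Q = 94.5. From demand, P = 134.75.
Profit = (134.75 − 87.5)·94.5 = 4465.125.
Change in profit: 4465.125 − 0 = 4465.125.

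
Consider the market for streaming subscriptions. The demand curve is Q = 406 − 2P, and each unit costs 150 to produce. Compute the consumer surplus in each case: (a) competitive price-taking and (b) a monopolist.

Inverting demand: P = 203 − 0.5Q.
Perfect competition: P = MC = 150, so 203 − 0.5Q = 150 and Q = 106.
CS = ½·(203 − 150)·106 = 2809.
Monopoly sets MR = MC: 203 − Q = 150 ⇒ Q = 53, P = 203 − 0.5·53 = 176.5.
CS = ½·(203 − 176.5)·53 = 702.25.

Competition: CS = 2809; Monopoly: CS = 702.25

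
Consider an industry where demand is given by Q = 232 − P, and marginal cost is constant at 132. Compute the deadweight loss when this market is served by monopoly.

DWL = 1250

Inverting demand: P = 232 − Q.
Under competition P = MC = 132, so Q = (232 − 132)/1 = 100.
A monopolist chooses Q where MR = MC. MR = 232 − 2Q; setting this equal to 132 gives Q = 50 and P = 182.
DWL is the triangle between Q = 50 and Q = 100: ½·(100 − 50)·(182 − 132) = 1250.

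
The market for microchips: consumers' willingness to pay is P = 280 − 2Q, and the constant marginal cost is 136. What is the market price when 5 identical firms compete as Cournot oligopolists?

In a 5-firm Cournot equilibrium, symmetry and the first-order condition give q = (280 − 136)/(12) = 12. So Q = 60 and P = 160.

P = 160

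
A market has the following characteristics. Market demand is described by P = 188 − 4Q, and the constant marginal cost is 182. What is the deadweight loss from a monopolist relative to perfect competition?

DWL = 1.125

Competitive firms price at marginal cost: P = 182, giving Q = 1.5.
Monopoly sets MR = MC: 188 − 8Q = 182 ⇒ Q = 0.75, P = 188 − 4·0.75 = 185.
DWL is the triangle between Q = 0.75 and Q = 1.5: ½·(1.5 − 0.75)·(185 − 182) = 1.125.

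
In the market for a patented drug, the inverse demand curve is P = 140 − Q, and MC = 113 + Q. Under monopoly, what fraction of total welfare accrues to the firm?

The monopolist equates marginal revenue to marginal cost: 140 − 2Q = 113 + Q, so Q = 9. From demand, P = 131.
CS = ½·(140 − 131)·9 = 40.5.
PS = P·Q − VC(Q) = 131·9 − (113·9 + ½·1·9²) = 121.5.
Share captured = PS/TS = 121.5/162 = 0.75.

PS/TS = 0.75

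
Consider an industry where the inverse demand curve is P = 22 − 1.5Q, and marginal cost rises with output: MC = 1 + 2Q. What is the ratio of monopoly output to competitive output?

Monopoly sets MR = MC: 22 − 3Q = 1 + 2Q ⇒ Q = 4.2, P = 22 − 1.5·4.2 = 15.7.
Competitive equilibrium sets price equal to marginal cost: 22 − 1.5Q = 1 + 2Q, so Q = 6 and P = 13.
Ratio Q_m/Q_c = 4.2/6 = 0.7.

Q_m/Q_c = 0.7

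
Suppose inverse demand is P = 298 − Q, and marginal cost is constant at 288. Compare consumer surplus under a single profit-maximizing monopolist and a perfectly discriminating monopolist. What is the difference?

A monopolist chooses Q where MR = MC. MR = 298 − 2Q; setting this equal to 288 gives Q = 5 and P = 293.
CS = ½·(298 − 293)·5 = 12.5.
Under first-degree price discrimination the firm charges each unit its demand price and produces up to where P = MC, i.e. Q = 10. Consumer surplus is zero; producer surplus equals total surplus.
CS = 0.
Change in consumer surplus: 0 − 12.5 = −12.5.

CS falls by 12.5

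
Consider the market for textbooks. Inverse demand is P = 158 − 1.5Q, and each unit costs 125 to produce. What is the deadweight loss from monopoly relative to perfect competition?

DWL = 90.75

Under competition P = MC = 125, so Q = (158 − 125)/1.5 = 22.
The monopolist equates marginal revenue to marginal cost: 158 − 3Q = 125, so Q = 11. From demand, P = 141.5.
DWL is the triangle between Q = 11 and Q = 22: ½·(22 − 11)·(141.5 − 125) = 90.75.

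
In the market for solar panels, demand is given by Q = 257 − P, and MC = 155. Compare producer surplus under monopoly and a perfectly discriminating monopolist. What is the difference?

Inverting demand: P = 257 − Q.
Monopoly sets MR = MC: 257 − 2Q = 155 ⇒ Q = 51, P = 257 − 51 = 206.
PS = (206 − 155)·51 = 2601.
Under first-degree price discrimination the firm charges each unit its demand price and produces up to where P = MC, i.e. Q = 102. Consumer surplus is zero; producer surplus equals total surplus.
PS = ½·(257 − 155)·102 = 5202.
Change in producer surplus: 5202 − 2601 = 2601.

Producer surplus rises by 2601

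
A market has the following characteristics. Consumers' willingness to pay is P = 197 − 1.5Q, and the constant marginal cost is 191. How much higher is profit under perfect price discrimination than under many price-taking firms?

Profit rises by 12

Under competition P = MC = 191, so Q = (197 − 191)/1.5 = 4.
Profit = (191 − 191)·4 = 0.
A perfectly discriminating monopolist sells every unit with P(Q) ≥ MC(Q), so output equals the competitive quantity Q = 4. Each buyer pays their reservation price, so CS = 0 and the firm captures all surplus.
PS equals the full surplus area, 12. Profit = 12 = 12.
Change in profit: 12 − 0 = 12.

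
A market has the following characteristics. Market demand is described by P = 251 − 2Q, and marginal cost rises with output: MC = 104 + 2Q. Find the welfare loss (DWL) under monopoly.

DWL = 300.125

Under competition P = MC: 251 − 2Q = 104 + 2Q ⇒ Q = 36.75, P = 177.5.
The monopolist equates marginal revenue to marginal cost: 251 − 4Q = 104 + 2Q, so Q = 24.5. From demand, P = 202.
CS = ½·(251 − 177.5)·36.75 = 21609/16; PS = (177.5·36.75 − 104·36.75 − ½·2·36.75²) = 21609/16; TS = 2701.125.
CS = ½·(251 − 202)·24.5 = 600.25; PS = (202·24.5 − 104·24.5 − ½·2·24.5²) = 1800.75; TS = 2401.
DWL = 2701.125 − 2401 = 300.125.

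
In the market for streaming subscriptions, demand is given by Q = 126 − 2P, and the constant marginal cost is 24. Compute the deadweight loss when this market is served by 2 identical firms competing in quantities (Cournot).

DWL = 169

Inverting demand: P = 63 − 0.5Q.
Perfect competition: P = MC = 24, so 63 − 0.5Q = 24 and Q = 78.
In a 2-firm Cournot equilibrium, symmetry and the first-order condition give q = (63 − 24)/(1.5) = 26. So Q = 52 and P = 37.
DWL is the triangle between Q = 52 and Q = 78: ½·(78 − 52)·(37 − 24) = 169.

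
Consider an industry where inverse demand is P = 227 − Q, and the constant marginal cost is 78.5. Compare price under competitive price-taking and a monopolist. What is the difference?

Competitive firms price at marginal cost: P = 78.5, giving Q = 148.5.
The monopolist equates marginal revenue to marginal cost: 227 − 2Q = 78.5, so Q = 74.25. From demand, P = 152.75.
Change in price: 152.75 − 78.5 = 74.25.

Price rises by 74.25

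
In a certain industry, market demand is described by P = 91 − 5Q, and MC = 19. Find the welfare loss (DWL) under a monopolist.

DWL = 129.6

Perfect competition: P = MC = 19, so 91 − 5Q = 19 and Q = 14.4.
Monopoly sets MR = MC: 91 − 10Q = 19 ⇒ Q = 7.2, P = 91 − 5·7.2 = 55.
DWL is the triangle between Q = 7.2 and Q = 14.4: ½·(14.4 − 7.2)·(55 − 19) = 129.6.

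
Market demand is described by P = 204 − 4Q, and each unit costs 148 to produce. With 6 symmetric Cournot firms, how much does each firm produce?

With 6 symmetric Cournot firms, each firm's FOC gives 204 − 28q = 148, so q = 2, Q = 6·2 = 12, and P = 156.

q_i = 2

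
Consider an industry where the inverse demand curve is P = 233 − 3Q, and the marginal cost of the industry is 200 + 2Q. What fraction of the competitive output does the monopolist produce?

Q_m/Q_c = 0.625

A monopolist chooses Q where MR = MC. MR = 233 − 6Q; setting this equal to 200 + 2Q gives Q = 4.125 and P = 220.625.
Under competition P = MC: 233 − 3Q = 200 + 2Q ⇒ Q = 6.6, P = 213.2.
Ratio Q_m/Q_c = 4.125/6.6 = 0.625.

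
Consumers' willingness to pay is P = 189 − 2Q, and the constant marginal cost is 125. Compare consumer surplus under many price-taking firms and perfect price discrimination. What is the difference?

Consumer surplus falls by 1024

Perfect competition: P = MC = 125, so 189 − 2Q = 125 and Q = 32.
CS = ½·(189 − 125)·32 = 1024.
Under first-degree price discrimination the firm charges each unit its demand price and produces up to where P = MC, i.e. Q = 32. Consumer surplus is zero; producer surplus equals total surplus.
CS = 0.
Change in consumer surplus: 0 − 1024 = −1024.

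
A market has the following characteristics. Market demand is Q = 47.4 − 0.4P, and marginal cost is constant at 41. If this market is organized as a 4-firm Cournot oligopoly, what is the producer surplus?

Inverting demand: P = 118.5 − 2.5Q.
With 4 symmetric Cournot firms, each firm's FOC gives 118.5 − 12.5q = 41, so q = 6.2, Q = 4·6.2 = 24.8, and P = 56.5.
PS = (56.5 − 41)·24.8 = 384.4.

PS = 384.4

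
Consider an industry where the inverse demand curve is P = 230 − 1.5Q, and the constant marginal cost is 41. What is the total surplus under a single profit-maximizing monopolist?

TS = 8930.25

The monopolist equates marginal revenue to marginal cost: 230 − 3Q = 41, so Q = 63. From demand, P = 135.5.
CS = ½·(230 − 135.5)·63 = 2976.75; PS = (135.5 − 41)·63 = 5953.5; TS = 8930.25.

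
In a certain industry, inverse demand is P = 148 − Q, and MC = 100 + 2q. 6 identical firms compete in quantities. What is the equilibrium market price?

P = 116

In a 6-firm Cournot equilibrium, symmetry and the first-order condition give q = (148 − 100)/(9) = 16/3. So Q = 32 and P = 116.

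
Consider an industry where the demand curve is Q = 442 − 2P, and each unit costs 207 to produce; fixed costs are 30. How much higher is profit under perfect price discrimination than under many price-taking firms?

Inverting demand: P = 221 − 0.5Q.
Under competition P = MC = 207, so Q = (221 − 207)/0.5 = 28.
Profit = (207 − 207)·28 − 30 = −30.
A perfectly discriminating monopolist sells every unit with P(Q) ≥ MC(Q), so output equals the competitive quantity Q = 28. Each buyer pays their reservation price, so CS = 0 and the firm captures all surplus.
PS equals the full surplus area, 196. Profit = 196 − 30 = 166.
Change in profit: 166 − −30 = 196.

π rises by 196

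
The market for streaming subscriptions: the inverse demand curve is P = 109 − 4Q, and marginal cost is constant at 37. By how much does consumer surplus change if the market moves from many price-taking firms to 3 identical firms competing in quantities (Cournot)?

Perfect competition: P = MC = 37, so 109 − 4Q = 37 and Q = 18.
CS = ½·(109 − 37)·18 = 648.
In a 3-firm Cournot equilibrium, symmetry and the first-order condition give q = (109 − 37)/(16) = 4.5. So Q = 13.5 and P = 55.
CS = ½·(109 − 55)·13.5 = 364.5.
Change in consumer surplus: 364.5 − 648 = −283.5.

Consumer surplus falls by 283.5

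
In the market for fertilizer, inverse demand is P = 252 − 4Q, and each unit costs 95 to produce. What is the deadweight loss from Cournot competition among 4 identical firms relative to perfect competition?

Under competition P = MC = 95, so Q = (252 − 95)/4 = 39.25.
Cournot with 4 identical firms: the symmetric best-response condition is 252 − 20q = 95. Each firm produces q = 7.85, total output Q = 31.4, price P = 126.4.
DWL is the triangle between Q = 31.4 and Q = 39.25: ½·(39.25 − 31.4)·(126.4 − 95) = 123.245.

DWL = 123.245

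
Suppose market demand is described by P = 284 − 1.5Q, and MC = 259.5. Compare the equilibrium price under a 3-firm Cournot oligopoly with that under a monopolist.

Cournot with 3 identical firms: the symmetric best-response condition is 284 − 6q = 259.5. Each firm produces q = 49/12, total output Q = 12.25, price P = 265.625.
A monopolist chooses Q where MR = MC. MR = 284 − 3Q; setting this equal to 259.5 gives Q = 49/6 and P = 271.75.

Cournot: P = 265.625; Monopoly: P = 271.75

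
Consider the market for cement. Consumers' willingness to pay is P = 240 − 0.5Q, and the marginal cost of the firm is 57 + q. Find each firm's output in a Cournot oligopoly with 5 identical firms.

q_i = 45.75

With 5 symmetric Cournot firms, each firm's FOC gives 240 − 3q = 57 + q, so q = 45.75, Q = 5·45.75 = 228.75, and P = 125.625.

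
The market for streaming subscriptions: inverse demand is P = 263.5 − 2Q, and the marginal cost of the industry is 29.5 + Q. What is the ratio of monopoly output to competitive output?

The monopolist equates marginal revenue to marginal cost: 263.5 − 4Q = 29.5 + Q, so Q = 46.8. From demand, P = 169.9.
Competitive equilibrium sets price equal to marginal cost: 263.5 − 2Q = 29.5 + Q, so Q = 78 and P = 107.5.
Ratio Q_m/Q_c = 46.8/78 = 0.6.

Q_m/Q_c = 0.6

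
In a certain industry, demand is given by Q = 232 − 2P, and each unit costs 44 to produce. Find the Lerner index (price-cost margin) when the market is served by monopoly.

Inverting demand: P = 116 − 0.5Q.
Monopoly sets MR = MC: 116 − Q = 44 ⇒ Q = 72, P = 116 − 0.5·72 = 80.
Lerner index = (P − MC)/P = (80 − 44)/80 = 0.45.

Lerner index = 0.45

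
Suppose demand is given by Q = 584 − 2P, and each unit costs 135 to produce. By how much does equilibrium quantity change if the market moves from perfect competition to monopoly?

Equilibrium quantity falls by 157

Inverting demand: P = 292 − 0.5Q.
Perfect competition: P = MC = 135, so 292 − 0.5Q = 135 and Q = 314.
A monopolist chooses Q where MR = MC. MR = 292 − Q; setting this equal to 135 gives Q = 157 and P = 213.5.
Change in equilibrium quantity: 157 − 314 = −157.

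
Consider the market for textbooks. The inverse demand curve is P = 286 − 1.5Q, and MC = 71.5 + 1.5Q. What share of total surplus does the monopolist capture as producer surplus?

Monopoly sets MR = MC: 286 − 3Q = 71.5 + 1.5Q ⇒ Q = 143/3, P = 286 − 1.5·143/3 = 214.5.
CS = ½·(286 − 214.5)·143/3 = 20449/12.
PS = P·Q − VC(Q) = 214.5·143/3 − (71.5·143/3 + ½·1.5·(143/3)²) = 5112.25.
Share captured = PS/TS = 5112.25/(20449/3) = 0.75.

PS/TS = 0.75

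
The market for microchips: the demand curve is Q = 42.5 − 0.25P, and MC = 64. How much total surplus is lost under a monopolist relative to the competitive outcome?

DWL = 351.125

Inverting demand: P = 170 − 4Q.
Perfect competition: P = MC = 64, so 170 − 4Q = 64 and Q = 26.5.
A monopolist chooses Q where MR = MC. MR = 170 − 8Q; setting this equal to 64 gives Q = 13.25 and P = 117.
DWL is the triangle between Q = 13.25 and Q = 26.5: ½·(26.5 − 13.25)·(117 − 64) = 351.125.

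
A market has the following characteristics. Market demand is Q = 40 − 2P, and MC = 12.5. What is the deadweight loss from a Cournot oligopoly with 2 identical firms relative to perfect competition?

DWL = 6.25

Inverting demand: P = 20 − 0.5Q.
Under competition P = MC = 12.5, so Q = (20 − 12.5)/0.5 = 15.
In a 2-firm Cournot equilibrium, symmetry and the first-order condition give q = (20 − 12.5)/(1.5) = 5. So Q = 10 and P = 15.
DWL is the triangle between Q = 10 and Q = 15: ½·(15 − 10)·(15 − 12.5) = 6.25.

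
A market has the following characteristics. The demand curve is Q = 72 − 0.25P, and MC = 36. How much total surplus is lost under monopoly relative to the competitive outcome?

Inverting demand: P = 288 − 4Q.
Competitive firms price at marginal cost: P = 36, giving Q = 63.
A monopolist chooses Q where MR = MC. MR = 288 − 8Q; setting this equal to 36 gives Q = 31.5 and P = 162.
DWL is the triangle between Q = 31.5 and Q = 63: ½·(63 − 31.5)·(162 − 36) = 1984.5.

DWL = 1984.5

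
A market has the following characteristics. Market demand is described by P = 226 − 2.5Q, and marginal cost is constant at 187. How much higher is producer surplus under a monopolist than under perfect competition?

Under competition P = MC = 187, so Q = (226 − 187)/2.5 = 15.6.
PS = (187 − 187)·15.6 = 0.
Monopoly sets MR = MC: 226 − 5Q = 187 ⇒ Q = 7.8, P = 226 − 2.5·7.8 = 206.5.
PS = (206.5 − 187)·7.8 = 152.1.
Change in producer surplus: 152.1 − 0 = 152.1.

PS rises by 152.1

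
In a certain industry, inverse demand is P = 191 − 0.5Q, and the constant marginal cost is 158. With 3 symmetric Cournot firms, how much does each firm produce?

Cournot with 3 identical firms: the symmetric best-response condition is 191 − 2q = 158. Each firm produces q = 16.5, total output Q = 49.5, price P = 166.25.

q_i = 16.5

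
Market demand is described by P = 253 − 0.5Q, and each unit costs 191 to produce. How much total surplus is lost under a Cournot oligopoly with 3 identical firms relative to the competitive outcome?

Perfect competition: P = MC = 191, so 253 − 0.5Q = 191 and Q = 124.
With 3 symmetric Cournot firms, each firm's FOC gives 253 − 2q = 191, so q = 31, Q = 3·31 = 93, and P = 206.5.
DWL is the triangle between Q = 93 and Q = 124: ½·(124 − 93)·(206.5 − 191) = 240.25.

DWL = 240.25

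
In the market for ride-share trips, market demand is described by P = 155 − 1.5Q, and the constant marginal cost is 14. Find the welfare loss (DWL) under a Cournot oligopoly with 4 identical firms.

Perfect competition: P = MC = 14, so 155 − 1.5Q = 14 and Q = 94.
In a 4-firm Cournot equilibrium, symmetry and the first-order condition give q = (155 − 14)/(7.5) = 18.8. So Q = 75.2 and P = 42.2.
DWL is the triangle between Q = 75.2 and Q = 94: ½·(94 − 75.2)·(42.2 − 14) = 265.08.

DWL = 265.08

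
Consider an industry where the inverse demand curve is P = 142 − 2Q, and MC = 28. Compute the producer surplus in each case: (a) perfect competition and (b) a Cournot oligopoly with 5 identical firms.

Under competition P = MC = 28, so Q = (142 − 28)/2 = 57.
PS = (28 − 28)·57 = 0.
Cournot with 5 identical firms: the symmetric best-response condition is 142 − 12q = 28. Each firm produces q = 9.5, total output Q = 47.5, price P = 47.
PS = (47 − 28)·47.5 = 902.5.

Competition: PS = 0; Cournot: PS = 902.5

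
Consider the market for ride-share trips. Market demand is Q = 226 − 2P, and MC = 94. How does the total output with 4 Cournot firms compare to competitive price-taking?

Inverting demand: P = 113 − 0.5Q.
With 4 symmetric Cournot firms, each firm's FOC gives 113 − 2.5q = 94, so q = 7.6, Q = 4·7.6 = 30.4, and P = 97.8.
Under competition P = MC = 94, so Q = (113 − 94)/0.5 = 38.

Cournot: Q = 30.4; Competition: Q = 38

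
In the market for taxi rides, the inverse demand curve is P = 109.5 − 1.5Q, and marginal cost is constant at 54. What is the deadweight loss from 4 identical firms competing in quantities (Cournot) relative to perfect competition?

Perfect competition: P = MC = 54, so 109.5 − 1.5Q = 54 and Q = 37.
With 4 symmetric Cournot firms, each firm's FOC gives 109.5 − 7.5q = 54, so q = 7.4, Q = 4·7.4 = 29.6, and P = 65.1.
DWL is the triangle between Q = 29.6 and Q = 37: ½·(37 − 29.6)·(65.1 − 54) = 41.07.

DWL = 41.07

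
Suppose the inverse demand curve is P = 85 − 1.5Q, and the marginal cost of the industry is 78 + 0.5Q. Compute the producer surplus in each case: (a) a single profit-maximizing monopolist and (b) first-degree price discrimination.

Monopoly: PS = 7; Perfect PD: PS = 12.25

The monopolist equates marginal revenue to marginal cost: 85 − 3Q = 78 + 0.5Q, so Q = 2. From demand, P = 82.
PS = P·Q − VC(Q) = 82·2 − (78·2 + ½·0.5·2²) = 7.
Under first-degree price discrimination the firm charges each unit its demand price and produces up to where P = MC, i.e. Q = 3.5. Consumer surplus is zero; producer surplus equals total surplus.
PS = ½·(85 − 78)·3.5 = 12.25.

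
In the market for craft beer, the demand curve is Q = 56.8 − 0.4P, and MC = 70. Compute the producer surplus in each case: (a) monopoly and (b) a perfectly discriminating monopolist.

Inverting demand: P = 142 − 2.5Q.
A monopolist chooses Q where MR = MC. MR = 142 − 5Q; setting this equal to 70 gives Q = 14.4 and P = 106.
PS = (106 − 70)·14.4 = 518.4.
Under first-degree price discrimination the firm charges each unit its demand price and produces up to where P = MC, i.e. Q = 28.8. Consumer surplus is zero; producer surplus equals total surplus.
PS = ½·(142 − 70)·28.8 = 1036.8.

Monopoly: PS = 518.4; Perfect PD: PS = 1036.8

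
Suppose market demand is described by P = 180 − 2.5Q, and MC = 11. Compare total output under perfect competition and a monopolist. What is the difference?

Total output falls by 33.8

Competitive firms price at marginal cost: P = 11, giving Q = 67.6.
Monopoly sets MR = MC: 180 − 5Q = 11 ⇒ Q = 33.8, P = 180 − 2.5·33.8 = 95.5.
Change in total output: 33.8 − 67.6 = −33.8.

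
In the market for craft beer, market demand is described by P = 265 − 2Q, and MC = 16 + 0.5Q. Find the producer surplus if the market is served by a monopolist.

The monopolist equates marginal revenue to marginal cost: 265 − 4Q = 16 + 0.5Q, so Q = 166/3. From demand, P = 463/3.
PS = P·Q − VC(Q) = 463/3·166/3 − (16·166/3 + ½·0.5·(166/3)²) = 6889.

PS = 6889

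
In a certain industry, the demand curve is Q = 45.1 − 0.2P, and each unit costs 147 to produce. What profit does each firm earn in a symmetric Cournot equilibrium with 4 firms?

Inverting demand: P = 225.5 − 5Q.
With 4 symmetric Cournot firms, each firm's FOC gives 225.5 − 25q = 147, so q = 3.14, Q = 4·3.14 = 12.56, and P = 162.7.
Each firm's profit = (162.7 − 147)·3.14 = 49.298.

π_i = 49.298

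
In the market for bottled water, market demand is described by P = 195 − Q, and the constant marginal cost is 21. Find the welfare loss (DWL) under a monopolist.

DWL = 3784.5

Under competition P = MC = 21, so Q = (195 − 21)/1 = 174.
Monopoly sets MR = MC: 195 − 2Q = 21 ⇒ Q = 87, P = 195 − 87 = 108.
DWL is the triangle between Q = 87 and Q = 174: ½·(174 − 87)·(108 − 21) = 3784.5.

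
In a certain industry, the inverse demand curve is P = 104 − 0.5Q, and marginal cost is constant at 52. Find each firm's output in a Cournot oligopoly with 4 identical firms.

q_i = 20.8

With 4 symmetric Cournot firms, each firm's FOC gives 104 − 2.5q = 52, so q = 20.8, Q = 4·20.8 = 83.2, and P = 62.4.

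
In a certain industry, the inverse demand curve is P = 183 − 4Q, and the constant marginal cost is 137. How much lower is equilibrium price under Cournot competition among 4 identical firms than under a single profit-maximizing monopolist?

Equilibrium price falls by 13.8

The monopolist equates marginal revenue to marginal cost: 183 − 8Q = 137, so Q = 5.75. From demand, P = 160.
In a 4-firm Cournot equilibrium, symmetry and the first-order condition give q = (183 − 137)/(20) = 2.3. So Q = 9.2 and P = 146.2.
Change in equilibrium price: 146.2 − 160 = −13.8.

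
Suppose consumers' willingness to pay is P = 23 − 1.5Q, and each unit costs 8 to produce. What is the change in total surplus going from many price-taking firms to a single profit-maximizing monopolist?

Under competition P = MC = 8, so Q = (23 − 8)/1.5 = 10.
CS = ½·(23 − 8)·10 = 75; PS = (8 − 8)·10 = 0; TS = 75.
Monopoly sets MR = MC: 23 − 3Q = 8 ⇒ Q = 5, P = 23 − 1.5·5 = 15.5.
CS = ½·(23 − 15.5)·5 = 18.75; PS = (15.5 − 8)·5 = 37.5; TS = 56.25.
Change in total surplus: 56.25 − 75 = −18.75.

Total surplus falls by 18.75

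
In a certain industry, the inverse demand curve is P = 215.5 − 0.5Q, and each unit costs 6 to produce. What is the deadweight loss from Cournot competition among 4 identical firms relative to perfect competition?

DWL = 1755.61

Perfect competition: P = MC = 6, so 215.5 − 0.5Q = 6 and Q = 419.
With 4 symmetric Cournot firms, each firm's FOC gives 215.5 − 2.5q = 6, so q = 83.8, Q = 4·83.8 = 335.2, and P = 47.9.
DWL is the triangle between Q = 335.2 and Q = 419: ½·(419 − 335.2)·(47.9 − 6) = 1755.61.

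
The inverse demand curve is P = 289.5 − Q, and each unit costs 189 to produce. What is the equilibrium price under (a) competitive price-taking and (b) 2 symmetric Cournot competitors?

Perfect competition: P = MC = 189, so 289.5 − Q = 189 and Q = 100.5.
With 2 symmetric Cournot firms, each firm's FOC gives 289.5 − 3q = 189, so q = 33.5, Q = 2·33.5 = 67, and P = 222.5.

Competition: P = 189; Cournot: P = 222.5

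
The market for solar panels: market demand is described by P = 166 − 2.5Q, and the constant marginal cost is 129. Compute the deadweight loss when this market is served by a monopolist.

Perfect competition: P = MC = 129, so 166 − 2.5Q = 129 and Q = 14.8.
A monopolist chooses Q where MR = MC. MR = 166 − 5Q; setting this equal to 129 gives Q = 7.4 and P = 147.5.
DWL is the triangle between Q = 7.4 and Q = 14.8: ½·(14.8 − 7.4)·(147.5 − 129) = 68.45.

DWL = 68.45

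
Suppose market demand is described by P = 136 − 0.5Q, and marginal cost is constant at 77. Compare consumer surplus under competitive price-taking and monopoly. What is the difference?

CS falls by 2610.75

Under competition P = MC = 77, so Q = (136 − 77)/0.5 = 118.
CS = ½·(136 − 77)·118 = 3481.
Monopoly sets MR = MC: 136 − Q = 77 ⇒ Q = 59, P = 136 − 0.5·59 = 106.5.
CS = ½·(136 − 106.5)·59 = 870.25.
Change in consumer surplus: 870.25 − 3481 = −2610.75.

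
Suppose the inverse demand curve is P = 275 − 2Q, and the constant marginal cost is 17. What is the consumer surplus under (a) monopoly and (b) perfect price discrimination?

Monopoly: CS = 4160.25; Perfect PD: CS = 0

Monopoly sets MR = MC: 275 − 4Q = 17 ⇒ Q = 64.5, P = 275 − 2·64.5 = 146.
CS = ½·(275 − 146)·64.5 = 4160.25.
A perfectly discriminating monopolist sells every unit with P(Q) ≥ MC(Q), so output equals the competitive quantity Q = 129. Each buyer pays their reservation price, so CS = 0 and the firm captures all surplus.
CS = 0.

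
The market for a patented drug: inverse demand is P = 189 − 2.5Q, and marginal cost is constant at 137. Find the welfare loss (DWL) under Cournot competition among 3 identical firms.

Competitive firms price at marginal cost: P = 137, giving Q = 20.8.
With 3 symmetric Cournot firms, each firm's FOC gives 189 − 10q = 137, so q = 5.2, Q = 3·5.2 = 15.6, and P = 150.
DWL is the triangle between Q = 15.6 and Q = 20.8: ½·(20.8 − 15.6)·(150 − 137) = 33.8.

DWL = 33.8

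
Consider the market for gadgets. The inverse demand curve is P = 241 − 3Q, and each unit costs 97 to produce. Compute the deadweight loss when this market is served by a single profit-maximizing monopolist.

Perfect competition: P = MC = 97, so 241 − 3Q = 97 and Q = 48.
A monopolist chooses Q where MR = MC. MR = 241 − 6Q; setting this equal to 97 gives Q = 24 and P = 169.
DWL is the triangle between Q = 24 and Q = 48: ½·(48 − 24)·(169 − 97) = 864.

DWL = 864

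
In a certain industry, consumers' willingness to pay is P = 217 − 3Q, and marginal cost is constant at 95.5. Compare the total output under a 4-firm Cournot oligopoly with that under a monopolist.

With 4 symmetric Cournot firms, each firm's FOC gives 217 − 15q = 95.5, so q = 8.1, Q = 4·8.1 = 32.4, and P = 119.8.
Monopoly sets MR = MC: 217 − 6Q = 95.5 ⇒ Q = 20.25, P = 217 − 3·20.25 = 156.25.

Cournot: Q = 32.4; Monopoly: Q = 20.25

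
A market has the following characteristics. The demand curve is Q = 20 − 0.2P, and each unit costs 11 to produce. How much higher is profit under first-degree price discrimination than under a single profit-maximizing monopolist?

π rises by 396.05

Inverting demand: P = 100 − 5Q.
Monopoly sets MR = MC: 100 − 10Q = 11 ⇒ Q = 8.9, P = 100 − 5·8.9 = 55.5.
Profit = (55.5 − 11)·8.9 = 396.05.
Under first-degree price discrimination the firm charges each unit its demand price and produces up to where P = MC, i.e. Q = 17.8. Consumer surplus is zero; producer surplus equals total surplus.
PS equals the full surplus area, 792.1. Profit = 792.1 = 792.1.
Change in profit: 792.1 − 396.05 = 396.05.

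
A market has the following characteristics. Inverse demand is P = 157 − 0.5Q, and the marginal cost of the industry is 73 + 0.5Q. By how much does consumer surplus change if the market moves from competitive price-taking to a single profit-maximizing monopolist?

CS falls by 980

Under competition P = MC: 157 − 0.5Q = 73 + 0.5Q ⇒ Q = 84, P = 115.
CS = ½·(157 − 115)·84 = 1764.
Monopoly sets MR = MC: 157 − Q = 73 + 0.5Q ⇒ Q = 56, P = 157 − 0.5·56 = 129.
CS = ½·(157 − 129)·56 = 784.
Change in consumer surplus: 784 − 1764 = −980.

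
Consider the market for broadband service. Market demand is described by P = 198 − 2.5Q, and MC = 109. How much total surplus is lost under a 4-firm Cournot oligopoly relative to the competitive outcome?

Under competition P = MC = 109, so Q = (198 − 109)/2.5 = 35.6.
With 4 symmetric Cournot firms, each firm's FOC gives 198 − 12.5q = 109, so q = 7.12, Q = 4·7.12 = 28.48, and P = 126.8.
DWL is the triangle between Q = 28.48 and Q = 35.6: ½·(35.6 − 28.48)·(126.8 − 109) = 63.368.

DWL = 63.368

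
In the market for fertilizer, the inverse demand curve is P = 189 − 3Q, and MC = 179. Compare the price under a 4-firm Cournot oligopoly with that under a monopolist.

Cournot: P = 181; Monopoly: P = 184

In a 4-firm Cournot equilibrium, symmetry and the first-order condition give q = (189 − 179)/(15) = 2/3. So Q = 8/3 and P = 181.
A monopolist chooses Q where MR = MC. MR = 189 − 6Q; setting this equal to 179 gives Q = 5/3 and P = 184.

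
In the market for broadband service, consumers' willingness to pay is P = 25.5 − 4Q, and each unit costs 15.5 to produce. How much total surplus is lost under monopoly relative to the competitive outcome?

Competitive firms price at marginal cost: P = 15.5, giving Q = 2.5.
The monopolist equates marginal revenue to marginal cost: 25.5 − 8Q = 15.5, so Q = 1.25. From demand, P = 20.5.
DWL is the triangle between Q = 1.25 and Q = 2.5: ½·(2.5 − 1.25)·(20.5 − 15.5) = 3.125.

DWL = 3.125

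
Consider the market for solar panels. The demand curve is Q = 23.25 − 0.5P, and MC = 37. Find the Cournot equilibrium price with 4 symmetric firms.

Inverting demand: P = 46.5 − 2Q.
In a 4-firm Cournot equilibrium, symmetry and the first-order condition give q = (46.5 − 37)/(10) = 0.95. So Q = 3.8 and P = 38.9.

P = 38.9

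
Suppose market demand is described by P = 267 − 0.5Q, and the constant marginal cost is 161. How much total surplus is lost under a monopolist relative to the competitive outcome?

DWL = 2809

Under competition P = MC = 161, so Q = (267 − 161)/0.5 = 212.
A monopolist chooses Q where MR = MC. MR = 267 − Q; setting this equal to 161 gives Q = 106 and P = 214.
DWL is the triangle between Q = 106 and Q = 212: ½·(212 − 106)·(214 − 161) = 2809.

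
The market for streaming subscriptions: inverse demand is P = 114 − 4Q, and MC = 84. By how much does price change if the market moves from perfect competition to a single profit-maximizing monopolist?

P rises by 15

Perfect competition: P = MC = 84, so 114 − 4Q = 84 and Q = 7.5.
Monopoly sets MR = MC: 114 − 8Q = 84 ⇒ Q = 3.75, P = 114 − 4·3.75 = 99.
Change in price: 99 − 84 = 15.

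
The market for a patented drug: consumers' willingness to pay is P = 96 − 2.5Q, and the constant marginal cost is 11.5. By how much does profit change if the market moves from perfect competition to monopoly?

Under competition P = MC = 11.5, so Q = (96 − 11.5)/2.5 = 33.8.
Profit = (11.5 − 11.5)·33.8 = 0.
Monopoly sets MR = MC: 96 − 5Q = 11.5 ⇒ Q = 16.9, P = 96 − 2.5·16.9 = 53.75.
Profit = (53.75 − 11.5)·16.9 = 714.025.
Change in profit: 714.025 − 0 = 714.025.

Profit rises by 714.025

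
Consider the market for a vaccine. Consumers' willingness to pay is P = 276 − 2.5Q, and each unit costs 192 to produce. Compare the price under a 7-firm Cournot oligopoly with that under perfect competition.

Cournot with 7 identical firms: the symmetric best-response condition is 276 − 20q = 192. Each firm produces q = 4.2, total output Q = 29.4, price P = 202.5.
Perfect competition: P = MC = 192, so 276 − 2.5Q = 192 and Q = 33.6.

Cournot: P = 202.5; Competition: P = 192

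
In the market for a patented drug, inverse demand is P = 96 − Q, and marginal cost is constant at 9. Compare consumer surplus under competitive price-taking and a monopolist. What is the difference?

Consumer surplus falls by 2838.375

Competitive firms price at marginal cost: P = 9, giving Q = 87.
CS = ½·(96 − 9)·87 = 3784.5.
A monopolist chooses Q where MR = MC. MR = 96 − 2Q; setting this equal to 9 gives Q = 43.5 and P = 52.5.
CS = ½·(96 − 52.5)·43.5 = 946.125.
Change in consumer surplus: 946.125 − 3784.5 = −2838.375.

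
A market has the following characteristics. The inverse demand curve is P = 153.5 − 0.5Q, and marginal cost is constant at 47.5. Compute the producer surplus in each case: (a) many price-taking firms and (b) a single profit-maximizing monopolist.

Competition: PS = 0; Monopoly: PS = 5618

Under competition P = MC = 47.5, so Q = (153.5 − 47.5)/0.5 = 212.
PS = (47.5 − 47.5)·212 = 0.
Monopoly sets MR = MC: 153.5 − Q = 47.5 ⇒ Q = 106, P = 153.5 − 0.5·106 = 100.5.
PS = (100.5 − 47.5)·106 = 5618.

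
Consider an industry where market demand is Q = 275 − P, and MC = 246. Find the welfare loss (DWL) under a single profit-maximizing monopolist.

DWL = 105.125

Inverting demand: P = 275 − Q.
Competitive firms price at marginal cost: P = 246, giving Q = 29.
The monopolist equates marginal revenue to marginal cost: 275 − 2Q = 246, so Q = 14.5. From demand, P = 260.5.
DWL is the triangle between Q = 14.5 and Q = 29: ½·(29 − 14.5)·(260.5 − 246) = 105.125.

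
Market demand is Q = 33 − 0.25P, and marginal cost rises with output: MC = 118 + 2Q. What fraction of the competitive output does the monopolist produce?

Inverting demand: P = 132 − 4Q.
The monopolist equates marginal revenue to marginal cost: 132 − 8Q = 118 + 2Q, so Q = 1.4. From demand, P = 126.4.
Competitive equilibrium sets price equal to marginal cost: 132 − 4Q = 118 + 2Q, so Q = 7/3 and P = 368/3.
Ratio Q_m/Q_c = 1.4/(7/3) = 0.6.

Q_m/Q_c = 0.6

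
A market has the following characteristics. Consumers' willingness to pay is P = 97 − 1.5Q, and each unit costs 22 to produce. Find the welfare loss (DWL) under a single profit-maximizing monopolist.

DWL = 468.75

Competitive firms price at marginal cost: P = 22, giving Q = 50.
The monopolist equates marginal revenue to marginal cost: 97 − 3Q = 22, so Q = 25. From demand, P = 59.5.
DWL is the triangle between Q = 25 and Q = 50: ½·(50 − 25)·(59.5 − 22) = 468.75.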